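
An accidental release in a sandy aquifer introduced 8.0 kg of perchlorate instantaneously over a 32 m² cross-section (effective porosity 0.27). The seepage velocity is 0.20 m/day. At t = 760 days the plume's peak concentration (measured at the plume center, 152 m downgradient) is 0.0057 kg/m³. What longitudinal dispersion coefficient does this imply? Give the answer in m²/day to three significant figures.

2.76 m²/day

At the plume center C_max = M/(n_e·A·√(4πDt)), so D = M²/(4πt·(n_e·A·C_max)²).
n_e·A·C_max = 0.27 × 32 × 0.0057 = 0.04925 kg/m.
D = 8.0²/(4π × 760 × 0.04925²) = 2.76 m²/day.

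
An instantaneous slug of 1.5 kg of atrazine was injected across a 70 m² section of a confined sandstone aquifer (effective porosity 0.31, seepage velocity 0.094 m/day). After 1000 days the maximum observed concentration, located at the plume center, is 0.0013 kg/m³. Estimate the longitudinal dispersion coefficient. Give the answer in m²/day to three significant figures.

At the plume center C_max = M/(n_e·A·√(4πDt)), so D = M²/(4πt·(n_e·A·C_max)²).
n_e·A·C_max = 0.31 × 70 × 0.0013 = 0.02821 kg/m.
D = 1.5²/(4π × 1000 × 0.02821²) = 0.225 m²/day.

0.225 m²/day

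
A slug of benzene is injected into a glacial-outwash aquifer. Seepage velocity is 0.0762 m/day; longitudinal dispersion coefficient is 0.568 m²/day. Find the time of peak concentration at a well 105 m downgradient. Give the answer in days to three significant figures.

1280 days

For the 1D instantaneous-source solution, setting ∂C/∂t = 0 at fixed x gives v²t² + 2Dt − x² = 0, so t = (√(D² + v²x²) − D)/v².
√(D² + v²x²) = √(0.568² + 0.0762² × 105²) = 8.021; v² = 0.00580644.
t = (8.021 − 0.568)/0.00580644 = 1280 days (vs. the pure-advection estimate x/v = 1380 d).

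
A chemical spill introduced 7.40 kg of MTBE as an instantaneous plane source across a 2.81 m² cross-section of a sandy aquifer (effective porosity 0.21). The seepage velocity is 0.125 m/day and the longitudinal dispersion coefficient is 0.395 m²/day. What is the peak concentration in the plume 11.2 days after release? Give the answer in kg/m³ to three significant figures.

1.68 kg/m³

The peak of an instantaneous 1D plume sits at x = vt; there the Gaussian factor is 1 and C_max = M/(n_e·A·√(4πDt)), where n_e·A is the pore area the mass is dissolved in.
√(4πDt) = √(4π × 0.395 × 11.2) = 7.456 m, so C_max = 7.40/(0.21 × 2.81 × 7.456) = 1.68 kg/m³.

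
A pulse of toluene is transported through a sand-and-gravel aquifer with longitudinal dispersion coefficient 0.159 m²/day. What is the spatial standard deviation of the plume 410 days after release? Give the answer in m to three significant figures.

Dispersive spreading gives a Gaussian with σ² = 2Dt; advection only shifts the center.
σ = √(2 × 0.159 × 410) = 11.4 m.

11.4 m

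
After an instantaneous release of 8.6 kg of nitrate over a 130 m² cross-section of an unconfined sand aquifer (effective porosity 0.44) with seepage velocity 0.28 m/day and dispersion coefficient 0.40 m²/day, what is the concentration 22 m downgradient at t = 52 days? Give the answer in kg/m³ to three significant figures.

For an instantaneous plane source, C(x,t) = M/(n_e·A·√(4πDt)) · exp(−(x−vt)²/(4Dt)), with n_e·A the pore (flow) area.
Plume center vt = 0.28 × 52 = 14.56 m, so the well at 22 m is 7.44 m downgradient of the peak.
√(4πDt) = 16.17 m, giving peak height M/(n_e·A·√(4πDt)) = 8.6/(0.44 × 130 × 16.17) = 0.009298 kg/m³.
(x−vt)²/(4Dt) = (7.44)²/(4 × 0.40 × 52) = 0.6653; exp(−0.6653) = 0.5141.
C = 0.009298 × 0.5141 = 0.00478 kg/m³.

0.00478 kg/m³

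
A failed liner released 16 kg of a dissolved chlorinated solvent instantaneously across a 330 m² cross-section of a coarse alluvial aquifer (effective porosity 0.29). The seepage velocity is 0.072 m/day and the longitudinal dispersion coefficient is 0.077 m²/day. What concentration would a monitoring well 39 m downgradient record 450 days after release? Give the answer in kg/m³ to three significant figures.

For an instantaneous plane source, C(x,t) = M/(n_e·A·√(4πDt)) · exp(−(x−vt)²/(4Dt)), with n_e·A the pore (flow) area.
Plume center vt = 0.072 × 450 = 32.4 m, so the well at 39 m is 6.6 m downgradient of the peak.
√(4πDt) = 20.87 m, giving peak height M/(n_e·A·√(4πDt)) = 16/(0.29 × 330 × 20.87) = 0.008011 kg/m³.
(x−vt)²/(4Dt) = (6.6)²/(4 × 0.077 × 450) = 0.3143; exp(−0.3143) = 0.7303.
C = 0.008011 × 0.7303 = 0.00585 kg/m³.

0.00585 kg/m³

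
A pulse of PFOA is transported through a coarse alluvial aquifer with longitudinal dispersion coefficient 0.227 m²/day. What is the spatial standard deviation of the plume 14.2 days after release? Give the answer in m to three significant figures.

Dispersive spreading gives a Gaussian with σ² = 2Dt; advection only shifts the center.
σ = √(2 × 0.227 × 14.2) = 2.54 m.

2.54 m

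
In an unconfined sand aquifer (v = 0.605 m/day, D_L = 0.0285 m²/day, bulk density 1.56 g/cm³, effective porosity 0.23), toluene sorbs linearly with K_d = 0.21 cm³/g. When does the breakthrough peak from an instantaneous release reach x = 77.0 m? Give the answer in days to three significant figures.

Retardation factor R = 1 + ρ_b·K_d/n = 1 + 1.56 × 0.21/0.23 = 2.424.
Sorption retards both mechanisms: v_R = v/R = 0.2496 m/day, D_R = D/R = 0.01176 m²/day.
Peak time from v_R²t² + 2D_R t − x² = 0: t = (√(D_R² + v_R²x²) − D_R)/v_R².
√(D_R² + v_R²x²) = √(0.01176² + 0.2496² × 77.0²) = 19.22; v_R² = 0.06230.
t = (19.22 − 0.01176)/0.06230 = 308 days.

308 days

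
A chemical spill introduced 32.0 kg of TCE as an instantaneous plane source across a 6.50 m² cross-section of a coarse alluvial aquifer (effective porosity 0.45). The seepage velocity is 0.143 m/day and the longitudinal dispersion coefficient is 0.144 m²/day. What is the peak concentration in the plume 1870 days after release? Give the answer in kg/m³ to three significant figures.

0.188 kg/m³

The peak of an instantaneous 1D plume sits at x = vt; there the Gaussian factor is 1 and C_max = M/(n_e·A·√(4πDt)), where n_e·A is the pore area the mass is dissolved in.
√(4πDt) = √(4π × 0.144 × 1870) = 58.17 m, so C_max = 32.0/(0.45 × 6.50 × 58.17) = 0.188 kg/m³.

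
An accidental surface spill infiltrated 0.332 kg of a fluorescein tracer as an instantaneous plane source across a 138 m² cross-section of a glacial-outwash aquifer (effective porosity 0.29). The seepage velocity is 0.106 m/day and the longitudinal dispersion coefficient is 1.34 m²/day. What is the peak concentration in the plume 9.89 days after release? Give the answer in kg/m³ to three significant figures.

0.000643 kg/m³

The peak of an instantaneous 1D plume sits at x = vt; there the Gaussian factor is 1 and C_max = M/(n_e·A·√(4πDt)), where n_e·A is the pore area the mass is dissolved in.
√(4πDt) = √(4π × 1.34 × 9.89) = 12.90 m, so C_max = 0.332/(0.29 × 138 × 12.90) = 0.000643 kg/m³.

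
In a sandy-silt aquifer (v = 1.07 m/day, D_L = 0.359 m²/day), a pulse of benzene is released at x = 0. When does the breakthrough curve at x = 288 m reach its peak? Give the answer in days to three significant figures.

269 days

For the 1D instantaneous-source solution, setting ∂C/∂t = 0 at fixed x gives v²t² + 2Dt − x² = 0, so t = (√(D² + v²x²) − D)/v².
√(D² + v²x²) = √(0.359² + 1.07² × 288²) = 308.2; v² = 1.1449.
t = (308.2 − 0.359)/1.1449 = 269 days (vs. the pure-advection estimate x/v = 269 d).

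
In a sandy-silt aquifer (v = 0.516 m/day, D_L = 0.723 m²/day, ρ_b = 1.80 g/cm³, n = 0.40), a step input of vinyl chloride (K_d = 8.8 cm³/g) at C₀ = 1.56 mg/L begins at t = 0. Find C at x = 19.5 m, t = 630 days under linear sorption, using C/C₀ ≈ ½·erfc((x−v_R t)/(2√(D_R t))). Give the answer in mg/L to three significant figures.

Retardation factor R = 1 + ρ_b·K_d/n = 1 + 1.80 × 8.8/0.40 = 40.60.
Sorption retards both mechanisms: v_R = v/R = 0.01271 m/day, D_R = D/R = 0.01781 m²/day.
v_R·t = 0.01271 × 630 = 8.0073 m; 2√(D_R t) = 6.699 m; argument = (19.5 − 8.0073)/6.699 = 1.716.
C = C₀ × ½·erfc(1.716) = 1.56 × 0.007617 = 0.0119 mg/L.

0.0119 mg/L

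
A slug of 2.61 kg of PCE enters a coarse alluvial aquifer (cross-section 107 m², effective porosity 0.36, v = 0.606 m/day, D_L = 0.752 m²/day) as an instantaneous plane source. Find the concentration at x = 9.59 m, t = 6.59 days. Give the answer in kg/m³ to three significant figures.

0.00177 kg/m³

For an instantaneous plane source, C(x,t) = M/(n_e·A·√(4πDt)) · exp(−(x−vt)²/(4Dt)), with n_e·A the pore (flow) area.
Plume center vt = 0.606 × 6.59 = 3.99354 m, so the well at 9.59 m is 5.59646 m downgradient of the peak.
√(4πDt) = 7.891 m, giving peak height M/(n_e·A·√(4πDt)) = 2.61/(0.36 × 107 × 7.891) = 0.008587 kg/m³.
(x−vt)²/(4Dt) = (5.59646)²/(4 × 0.752 × 6.59) = 1.580; exp(−1.580) = 0.2060.
C = 0.008587 × 0.2060 = 0.00177 kg/m³.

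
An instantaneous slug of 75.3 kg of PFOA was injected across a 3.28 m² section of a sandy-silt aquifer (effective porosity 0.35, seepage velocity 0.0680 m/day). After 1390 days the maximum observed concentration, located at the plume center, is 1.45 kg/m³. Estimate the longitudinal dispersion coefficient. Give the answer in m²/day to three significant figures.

0.117 m²/day

At the plume center C_max = M/(n_e·A·√(4πDt)), so D = M²/(4πt·(n_e·A·C_max)²).
n_e·A·C_max = 0.35 × 3.28 × 1.45 = 1.665 kg/m.
D = 75.3²/(4π × 1390 × 1.665²) = 0.117 m²/day.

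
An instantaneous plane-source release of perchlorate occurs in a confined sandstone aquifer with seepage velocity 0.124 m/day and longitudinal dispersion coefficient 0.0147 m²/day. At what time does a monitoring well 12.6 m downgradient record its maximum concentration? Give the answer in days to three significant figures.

101 days

For the 1D instantaneous-source solution, setting ∂C/∂t = 0 at fixed x gives v²t² + 2Dt − x² = 0, so t = (√(D² + v²x²) − D)/v².
√(D² + v²x²) = √(0.0147² + 0.124² × 12.6²) = 1.562; v² = 0.015376.
t = (1.562 − 0.0147)/0.015376 = 101 days (vs. the pure-advection estimate x/v = 102 d).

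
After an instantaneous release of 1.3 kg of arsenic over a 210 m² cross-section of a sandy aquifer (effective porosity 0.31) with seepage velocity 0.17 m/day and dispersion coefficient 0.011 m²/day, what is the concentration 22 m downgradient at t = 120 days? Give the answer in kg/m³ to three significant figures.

0.00302 kg/m³

For an instantaneous plane source, C(x,t) = M/(n_e·A·√(4πDt)) · exp(−(x−vt)²/(4Dt)), with n_e·A the pore (flow) area.
Plume center vt = 0.17 × 120 = 20.4 m, so the well at 22 m is 1.6 m downgradient of the peak.
√(4πDt) = 4.073 m, giving peak height M/(n_e·A·√(4πDt)) = 1.3/(0.31 × 210 × 4.073) = 0.004903 kg/m³.
(x−vt)²/(4Dt) = (1.6)²/(4 × 0.011 × 120) = 0.4848; exp(−0.4848) = 0.6158.
C = 0.004903 × 0.6158 = 0.00302 kg/m³.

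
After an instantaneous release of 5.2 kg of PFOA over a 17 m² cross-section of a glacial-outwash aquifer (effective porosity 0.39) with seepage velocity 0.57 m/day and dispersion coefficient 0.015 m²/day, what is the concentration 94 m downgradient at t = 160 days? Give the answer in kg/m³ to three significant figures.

For an instantaneous plane source, C(x,t) = M/(n_e·A·√(4πDt)) · exp(−(x−vt)²/(4Dt)), with n_e·A the pore (flow) area.
Plume center vt = 0.57 × 160 = 91.2 m, so the well at 94 m is 2.8 m downgradient of the peak.
√(4πDt) = 5.492 m, giving peak height M/(n_e·A·√(4πDt)) = 5.2/(0.39 × 17 × 5.492) = 0.1428 kg/m³.
(x−vt)²/(4Dt) = (2.8)²/(4 × 0.015 × 160) = 0.8167; exp(−0.8167) = 0.4419.
C = 0.1428 × 0.4419 = 0.0631 kg/m³.

0.0631 kg/m³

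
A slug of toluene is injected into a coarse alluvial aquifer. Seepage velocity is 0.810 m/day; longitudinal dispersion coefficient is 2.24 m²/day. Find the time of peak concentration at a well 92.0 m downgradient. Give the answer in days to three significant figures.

For the 1D instantaneous-source solution, setting ∂C/∂t = 0 at fixed x gives v²t² + 2Dt − x² = 0, so t = (√(D² + v²x²) − D)/v².
√(D² + v²x²) = √(2.24² + 0.810² × 92.0²) = 74.55; v² = 0.6561.
t = (74.55 − 2.24)/0.6561 = 110 days (vs. the pure-advection estimate x/v = 114 d).

110 days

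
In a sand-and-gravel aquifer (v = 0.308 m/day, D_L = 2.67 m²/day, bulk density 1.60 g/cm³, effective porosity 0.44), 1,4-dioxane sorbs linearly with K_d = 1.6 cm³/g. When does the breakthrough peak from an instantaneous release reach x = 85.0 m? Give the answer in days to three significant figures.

Retardation factor R = 1 + ρ_b·K_d/n = 1 + 1.60 × 1.6/0.44 = 6.818.
Sorption retards both mechanisms: v_R = v/R = 0.04517 m/day, D_R = D/R = 0.3916 m²/day.
Peak time from v_R²t² + 2D_R t − x² = 0: t = (√(D_R² + v_R²x²) − D_R)/v_R².
√(D_R² + v_R²x²) = √(0.3916² + 0.04517² × 85.0²) = 3.859; v_R² = 0.002040.
t = (3.859 − 0.3916)/0.002040 = 1700 days.

1700 days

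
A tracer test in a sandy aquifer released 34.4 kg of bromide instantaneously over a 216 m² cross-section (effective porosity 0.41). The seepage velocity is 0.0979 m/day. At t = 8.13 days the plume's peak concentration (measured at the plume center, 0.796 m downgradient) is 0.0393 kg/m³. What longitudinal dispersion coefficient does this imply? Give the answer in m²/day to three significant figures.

At the plume center C_max = M/(n_e·A·√(4πDt)), so D = M²/(4πt·(n_e·A·C_max)²).
n_e·A·C_max = 0.41 × 216 × 0.0393 = 3.480 kg/m.
D = 34.4²/(4π × 8.13 × 3.480²) = 0.956 m²/day.

0.956 m²/day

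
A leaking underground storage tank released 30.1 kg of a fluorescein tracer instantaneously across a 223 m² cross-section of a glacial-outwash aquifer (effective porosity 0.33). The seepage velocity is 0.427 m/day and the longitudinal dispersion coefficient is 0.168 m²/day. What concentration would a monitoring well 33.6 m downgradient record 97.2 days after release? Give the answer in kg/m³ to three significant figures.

0.0110 kg/m³

For an instantaneous plane source, C(x,t) = M/(n_e·A·√(4πDt)) · exp(−(x−vt)²/(4Dt)), with n_e·A the pore (flow) area.
Plume center vt = 0.427 × 97.2 = 41.5044 m, so the well at 33.6 m is 7.9044 m upgradient of the peak.
√(4πDt) = 14.32 m, giving peak height M/(n_e·A·√(4πDt)) = 30.1/(0.33 × 223 × 14.32) = 0.02856 kg/m³.
(x−vt)²/(4Dt) = (-7.9044)²/(4 × 0.168 × 97.2) = 0.9565; exp(−0.9565) = 0.3842.
C = 0.02856 × 0.3842 = 0.0110 kg/m³.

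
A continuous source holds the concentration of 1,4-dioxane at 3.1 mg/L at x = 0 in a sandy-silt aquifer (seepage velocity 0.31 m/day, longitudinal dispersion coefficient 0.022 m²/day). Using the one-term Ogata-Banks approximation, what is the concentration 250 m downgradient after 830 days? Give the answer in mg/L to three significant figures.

2.75 mg/L

For a continuous step input, C/C₀ ≈ ½·erfc((x−vt)/(2√(Dt))).
vt = 0.31 × 830 = 257.3 m and 2√(Dt) = 2√(0.022 × 830) = 8.546 m.
Argument (x−vt)/(2√(Dt)) = (250 − 257.3)/8.546 = -0.8542; ½·erfc(-0.8542) = 0.8865.
C = 3.1 × 0.8865 = 2.75 mg/L.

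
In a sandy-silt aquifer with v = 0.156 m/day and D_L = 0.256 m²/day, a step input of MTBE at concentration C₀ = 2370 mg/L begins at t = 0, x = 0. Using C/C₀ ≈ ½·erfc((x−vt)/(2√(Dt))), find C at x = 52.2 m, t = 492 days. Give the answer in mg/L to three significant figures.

2230 mg/L

For a continuous step input, C/C₀ ≈ ½·erfc((x−vt)/(2√(Dt))).
vt = 0.156 × 492 = 76.752 m and 2√(Dt) = 2√(0.256 × 492) = 22.45 m.
Argument (x−vt)/(2√(Dt)) = (52.2 − 76.752)/22.45 = -1.094; ½·erfc(-1.094) = 0.9391.
C = 2370 × 0.9391 = 2230 mg/L.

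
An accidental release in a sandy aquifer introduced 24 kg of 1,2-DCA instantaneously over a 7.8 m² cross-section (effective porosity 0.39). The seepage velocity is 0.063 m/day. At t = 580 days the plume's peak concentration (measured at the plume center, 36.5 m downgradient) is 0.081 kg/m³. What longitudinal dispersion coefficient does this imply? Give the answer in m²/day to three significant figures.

1.30 m²/day

At the plume center C_max = M/(n_e·A·√(4πDt)), so D = M²/(4πt·(n_e·A·C_max)²).
n_e·A·C_max = 0.39 × 7.8 × 0.081 = 0.2464 kg/m.
D = 24²/(4π × 580 × 0.2464²) = 1.30 m²/day.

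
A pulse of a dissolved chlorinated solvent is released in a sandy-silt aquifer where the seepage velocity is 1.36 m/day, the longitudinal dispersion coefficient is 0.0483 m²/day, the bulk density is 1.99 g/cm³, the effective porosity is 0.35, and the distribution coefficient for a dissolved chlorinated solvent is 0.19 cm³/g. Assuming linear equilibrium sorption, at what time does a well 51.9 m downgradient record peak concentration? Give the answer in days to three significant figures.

79.3 days

Retardation factor R = 1 + ρ_b·K_d/n = 1 + 1.99 × 0.19/0.35 = 2.080.
Sorption retards both mechanisms: v_R = v/R = 0.6538 m/day, D_R = D/R = 0.02322 m²/day.
Peak time from v_R²t² + 2D_R t − x² = 0: t = (√(D_R² + v_R²x²) − D_R)/v_R².
√(D_R² + v_R²x²) = √(0.02322² + 0.6538² × 51.9²) = 33.93; v_R² = 0.4275.
t = (33.93 − 0.02322)/0.4275 = 79.3 days.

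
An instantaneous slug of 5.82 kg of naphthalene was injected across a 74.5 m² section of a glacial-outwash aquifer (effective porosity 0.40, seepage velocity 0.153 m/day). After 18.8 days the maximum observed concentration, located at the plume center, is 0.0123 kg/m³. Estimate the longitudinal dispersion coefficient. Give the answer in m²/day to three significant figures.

At the plume center C_max = M/(n_e·A·√(4πDt)), so D = M²/(4πt·(n_e·A·C_max)²).
n_e·A·C_max = 0.40 × 74.5 × 0.0123 = 0.3665 kg/m.
D = 5.82²/(4π × 18.8 × 0.3665²) = 1.07 m²/day.

1.07 m²/day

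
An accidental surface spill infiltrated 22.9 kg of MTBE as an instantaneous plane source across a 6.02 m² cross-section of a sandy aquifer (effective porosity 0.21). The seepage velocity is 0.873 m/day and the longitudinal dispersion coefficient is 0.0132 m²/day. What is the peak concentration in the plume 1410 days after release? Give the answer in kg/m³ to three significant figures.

The peak of an instantaneous 1D plume sits at x = vt; there the Gaussian factor is 1 and C_max = M/(n_e·A·√(4πDt)), where n_e·A is the pore area the mass is dissolved in.
√(4πDt) = √(4π × 0.0132 × 1410) = 15.29 m, so C_max = 22.9/(0.21 × 6.02 × 15.29) = 1.18 kg/m³.

1.18 kg/m³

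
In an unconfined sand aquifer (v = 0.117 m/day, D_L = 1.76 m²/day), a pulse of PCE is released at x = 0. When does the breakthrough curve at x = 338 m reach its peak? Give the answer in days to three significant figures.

2760 days

For the 1D instantaneous-source solution, setting ∂C/∂t = 0 at fixed x gives v²t² + 2Dt − x² = 0, so t = (√(D² + v²x²) − D)/v².
√(D² + v²x²) = √(1.76² + 0.117² × 338²) = 39.59; v² = 0.013689.
t = (39.59 − 1.76)/0.013689 = 2760 days (vs. the pure-advection estimate x/v = 2890 d).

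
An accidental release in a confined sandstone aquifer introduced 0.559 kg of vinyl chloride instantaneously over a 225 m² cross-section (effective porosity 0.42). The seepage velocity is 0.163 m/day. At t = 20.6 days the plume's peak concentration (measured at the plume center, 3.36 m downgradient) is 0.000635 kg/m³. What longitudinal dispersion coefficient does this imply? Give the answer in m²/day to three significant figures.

0.335 m²/day

At the plume center C_max = M/(n_e·A·√(4πDt)), so D = M²/(4πt·(n_e·A·C_max)²).
n_e·A·C_max = 0.42 × 225 × 0.000635 = 0.06001 kg/m.
D = 0.559²/(4π × 20.6 × 0.06001²) = 0.335 m²/day.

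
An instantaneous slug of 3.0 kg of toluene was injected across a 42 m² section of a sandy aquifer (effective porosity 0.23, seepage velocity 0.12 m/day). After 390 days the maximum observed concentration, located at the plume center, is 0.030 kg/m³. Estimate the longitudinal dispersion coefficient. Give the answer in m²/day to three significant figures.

0.0219 m²/day

At the plume center C_max = M/(n_e·A·√(4πDt)), so D = M²/(4πt·(n_e·A·C_max)²).
n_e·A·C_max = 0.23 × 42 × 0.030 = 0.2898 kg/m.
D = 3.0²/(4π × 390 × 0.2898²) = 0.0219 m²/day.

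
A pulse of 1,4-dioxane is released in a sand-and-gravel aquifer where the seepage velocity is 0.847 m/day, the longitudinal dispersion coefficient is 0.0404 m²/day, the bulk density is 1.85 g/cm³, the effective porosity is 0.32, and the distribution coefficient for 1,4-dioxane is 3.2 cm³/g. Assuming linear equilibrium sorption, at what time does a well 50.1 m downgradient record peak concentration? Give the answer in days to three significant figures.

Retardation factor R = 1 + ρ_b·K_d/n = 1 + 1.85 × 3.2/0.32 = 19.50.
Sorption retards both mechanisms: v_R = v/R = 0.04344 m/day, D_R = D/R = 0.002072 m²/day.
Peak time from v_R²t² + 2D_R t − x² = 0: t = (√(D_R² + v_R²x²) − D_R)/v_R².
√(D_R² + v_R²x²) = √(0.002072² + 0.04344² × 50.1²) = 2.176; v_R² = 0.001887.
t = (2.176 − 0.002072)/0.001887 = 1150 days.

1150 days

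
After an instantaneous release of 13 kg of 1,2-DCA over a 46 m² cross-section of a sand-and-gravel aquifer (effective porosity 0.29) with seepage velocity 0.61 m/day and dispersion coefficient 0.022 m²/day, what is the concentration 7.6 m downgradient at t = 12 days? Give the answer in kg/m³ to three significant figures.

0.497 kg/m³

For an instantaneous plane source, C(x,t) = M/(n_e·A·√(4πDt)) · exp(−(x−vt)²/(4Dt)), with n_e·A the pore (flow) area.
Plume center vt = 0.61 × 12 = 7.32 m, so the well at 7.6 m is 0.28 m downgradient of the peak.
√(4πDt) = 1.821 m, giving peak height M/(n_e·A·√(4πDt)) = 13/(0.29 × 46 × 1.821) = 0.5352 kg/m³.
(x−vt)²/(4Dt) = (0.28)²/(4 × 0.022 × 12) = 0.07424; exp(−0.07424) = 0.9284.
C = 0.5352 × 0.9284 = 0.497 kg/m³.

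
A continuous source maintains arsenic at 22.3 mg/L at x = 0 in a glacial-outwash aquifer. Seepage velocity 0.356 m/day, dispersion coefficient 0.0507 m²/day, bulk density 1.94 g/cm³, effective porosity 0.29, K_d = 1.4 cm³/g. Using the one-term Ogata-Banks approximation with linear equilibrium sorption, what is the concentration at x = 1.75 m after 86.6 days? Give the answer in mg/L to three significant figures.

20.3 mg/L

Retardation factor R = 1 + ρ_b·K_d/n = 1 + 1.94 × 1.4/0.29 = 10.37.
Sorption retards both mechanisms: v_R = v/R = 0.03433 m/day, D_R = D/R = 0.004889 m²/day.
v_R·t = 0.03433 × 86.6 = 2.972978 m; 2√(D_R t) = 1.301 m; argument = (1.75 − 2.972978)/1.301 = -0.9400.
C = C₀ × ½·erfc(-0.9400) = 22.3 × 0.9081 = 20.3 mg/L.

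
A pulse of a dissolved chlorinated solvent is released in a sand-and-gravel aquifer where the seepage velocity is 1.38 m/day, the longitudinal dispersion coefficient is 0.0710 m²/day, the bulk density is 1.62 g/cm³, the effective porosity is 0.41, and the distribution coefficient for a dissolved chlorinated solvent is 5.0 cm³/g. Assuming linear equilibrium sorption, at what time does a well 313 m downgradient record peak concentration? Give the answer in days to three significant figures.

4710 days

Retardation factor R = 1 + ρ_b·K_d/n = 1 + 1.62 × 5.0/0.41 = 20.76.
Sorption retards both mechanisms: v_R = v/R = 0.06647 m/day, D_R = D/R = 0.003420 m²/day.
Peak time from v_R²t² + 2D_R t − x² = 0: t = (√(D_R² + v_R²x²) − D_R)/v_R².
√(D_R² + v_R²x²) = √(0.003420² + 0.06647² × 313²) = 20.81; v_R² = 0.004418.
t = (20.81 − 0.003420)/0.004418 = 4710 days.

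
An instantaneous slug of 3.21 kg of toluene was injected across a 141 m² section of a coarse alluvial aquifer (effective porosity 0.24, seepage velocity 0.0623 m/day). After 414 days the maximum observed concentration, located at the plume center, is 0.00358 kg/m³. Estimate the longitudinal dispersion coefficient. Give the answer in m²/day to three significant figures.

At the plume center C_max = M/(n_e·A·√(4πDt)), so D = M²/(4πt·(n_e·A·C_max)²).
n_e·A·C_max = 0.24 × 141 × 0.00358 = 0.1211 kg/m.
D = 3.21²/(4π × 414 × 0.1211²) = 0.135 m²/day.

0.135 m²/day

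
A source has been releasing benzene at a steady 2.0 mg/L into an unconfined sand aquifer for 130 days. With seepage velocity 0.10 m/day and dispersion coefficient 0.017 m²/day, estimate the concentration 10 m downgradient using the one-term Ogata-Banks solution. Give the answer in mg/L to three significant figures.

1.85 mg/L

For a continuous step input, C/C₀ ≈ ½·erfc((x−vt)/(2√(Dt))).
vt = 0.10 × 130 = 13 m and 2√(Dt) = 2√(0.017 × 130) = 2.973 m.
Argument (x−vt)/(2√(Dt)) = (10 − 13)/2.973 = -1.009; ½·erfc(-1.009) = 0.9232.
C = 2.0 × 0.9232 = 1.85 mg/L.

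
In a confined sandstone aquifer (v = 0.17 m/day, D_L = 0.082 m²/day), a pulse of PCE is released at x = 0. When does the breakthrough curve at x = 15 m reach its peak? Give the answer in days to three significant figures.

For the 1D instantaneous-source solution, setting ∂C/∂t = 0 at fixed x gives v²t² + 2Dt − x² = 0, so t = (√(D² + v²x²) − D)/v².
√(D² + v²x²) = √(0.082² + 0.17² × 15²) = 2.551; v² = 0.0289.
t = (2.551 − 0.082)/0.0289 = 85.4 days (vs. the pure-advection estimate x/v = 88.2 d).

85.4 days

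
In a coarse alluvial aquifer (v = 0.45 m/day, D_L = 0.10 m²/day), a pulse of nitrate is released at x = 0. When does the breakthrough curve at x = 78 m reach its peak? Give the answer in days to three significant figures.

173 days

For the 1D instantaneous-source solution, setting ∂C/∂t = 0 at fixed x gives v²t² + 2Dt − x² = 0, so t = (√(D² + v²x²) − D)/v².
√(D² + v²x²) = √(0.10² + 0.45² × 78²) = 35.10; v² = 0.2025.
t = (35.10 − 0.10)/0.2025 = 173 days (vs. the pure-advection estimate x/v = 173 d).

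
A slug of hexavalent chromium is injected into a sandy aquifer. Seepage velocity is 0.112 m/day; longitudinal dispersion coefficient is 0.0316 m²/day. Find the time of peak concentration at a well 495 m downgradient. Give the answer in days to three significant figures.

4420 days

For the 1D instantaneous-source solution, setting ∂C/∂t = 0 at fixed x gives v²t² + 2Dt − x² = 0, so t = (√(D² + v²x²) − D)/v².
√(D² + v²x²) = √(0.0316² + 0.112² × 495²) = 55.44; v² = 0.012544.
t = (55.44 − 0.0316)/0.012544 = 4420 days (vs. the pure-advection estimate x/v = 4420 d).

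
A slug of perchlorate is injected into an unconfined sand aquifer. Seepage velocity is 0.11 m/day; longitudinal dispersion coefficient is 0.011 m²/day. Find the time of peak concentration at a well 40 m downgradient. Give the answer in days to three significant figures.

363 days

For the 1D instantaneous-source solution, setting ∂C/∂t = 0 at fixed x gives v²t² + 2Dt − x² = 0, so t = (√(D² + v²x²) − D)/v².
√(D² + v²x²) = √(0.011² + 0.11² × 40²) = 4.400; v² = 0.0121.
t = (4.400 − 0.011)/0.0121 = 363 days (vs. the pure-advection estimate x/v = 364 d).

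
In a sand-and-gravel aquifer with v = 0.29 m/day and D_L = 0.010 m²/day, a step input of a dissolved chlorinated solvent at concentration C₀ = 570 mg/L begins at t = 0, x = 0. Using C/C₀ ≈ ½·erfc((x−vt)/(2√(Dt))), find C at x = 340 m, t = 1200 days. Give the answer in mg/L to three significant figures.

For a continuous step input, C/C₀ ≈ ½·erfc((x−vt)/(2√(Dt))).
vt = 0.29 × 1200 = 348 m and 2√(Dt) = 2√(0.010 × 1200) = 6.928 m.
Argument (x−vt)/(2√(Dt)) = (340 − 348)/6.928 = -1.155; ½·erfc(-1.155) = 0.9488.
C = 570 × 0.9488 = 541 mg/L.

541 mg/L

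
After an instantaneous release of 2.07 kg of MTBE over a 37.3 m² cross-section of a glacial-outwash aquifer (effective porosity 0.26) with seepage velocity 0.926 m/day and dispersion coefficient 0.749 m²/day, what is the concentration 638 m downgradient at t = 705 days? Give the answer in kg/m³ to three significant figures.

For an instantaneous plane source, C(x,t) = M/(n_e·A·√(4πDt)) · exp(−(x−vt)²/(4Dt)), with n_e·A the pore (flow) area.
Plume center vt = 0.926 × 705 = 652.83 m, so the well at 638 m is 14.83 m upgradient of the peak.
√(4πDt) = 81.46 m, giving peak height M/(n_e·A·√(4πDt)) = 2.07/(0.26 × 37.3 × 81.46) = 0.002620 kg/m³.
(x−vt)²/(4Dt) = (-14.83)²/(4 × 0.749 × 705) = 0.1041; exp(−0.1041) = 0.9011.
C = 0.002620 × 0.9011 = 0.00236 kg/m³.

0.00236 kg/m³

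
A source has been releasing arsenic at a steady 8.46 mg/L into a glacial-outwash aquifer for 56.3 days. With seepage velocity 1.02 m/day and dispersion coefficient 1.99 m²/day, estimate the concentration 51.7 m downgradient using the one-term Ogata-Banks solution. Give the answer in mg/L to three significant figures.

For a continuous step input, C/C₀ ≈ ½·erfc((x−vt)/(2√(Dt))).
vt = 1.02 × 56.3 = 57.426 m and 2√(Dt) = 2√(1.99 × 56.3) = 21.17 m.
Argument (x−vt)/(2√(Dt)) = (51.7 − 57.426)/21.17 = -0.2705; ½·erfc(-0.2705) = 0.6490.
C = 8.46 × 0.6490 = 5.49 mg/L.

5.49 mg/L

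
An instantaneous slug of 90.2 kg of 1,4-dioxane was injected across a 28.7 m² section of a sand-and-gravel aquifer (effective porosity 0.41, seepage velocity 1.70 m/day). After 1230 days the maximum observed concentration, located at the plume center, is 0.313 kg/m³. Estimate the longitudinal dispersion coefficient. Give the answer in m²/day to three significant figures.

At the plume center C_max = M/(n_e·A·√(4πDt)), so D = M²/(4πt·(n_e·A·C_max)²).
n_e·A·C_max = 0.41 × 28.7 × 0.313 = 3.683 kg/m.
D = 90.2²/(4π × 1230 × 3.683²) = 0.0388 m²/day.

0.0388 m²/day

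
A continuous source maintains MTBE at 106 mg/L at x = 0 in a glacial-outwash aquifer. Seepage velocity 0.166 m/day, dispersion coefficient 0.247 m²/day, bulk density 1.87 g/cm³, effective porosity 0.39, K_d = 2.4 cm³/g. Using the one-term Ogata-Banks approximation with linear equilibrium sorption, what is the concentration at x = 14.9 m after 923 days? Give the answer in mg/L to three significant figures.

35.0 mg/L

Retardation factor R = 1 + ρ_b·K_d/n = 1 + 1.87 × 2.4/0.39 = 12.51.
Sorption retards both mechanisms: v_R = v/R = 0.01327 m/day, D_R = D/R = 0.01974 m²/day.
v_R·t = 0.01327 × 923 = 12.24821 m; 2√(D_R t) = 8.537 m; argument = (14.9 − 12.24821)/8.537 = 0.3106.
C = C₀ × ½·erfc(0.3106) = 106 × 0.3302 = 35.0 mg/L.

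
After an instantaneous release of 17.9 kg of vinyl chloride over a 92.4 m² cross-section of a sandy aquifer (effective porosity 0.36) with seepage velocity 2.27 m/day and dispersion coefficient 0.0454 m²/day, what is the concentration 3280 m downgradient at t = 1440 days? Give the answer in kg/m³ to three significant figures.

For an instantaneous plane source, C(x,t) = M/(n_e·A·√(4πDt)) · exp(−(x−vt)²/(4Dt)), with n_e·A the pore (flow) area.
Plume center vt = 2.27 × 1440 = 3268.8 m, so the well at 3280 m is 11.2 m downgradient of the peak.
√(4πDt) = 28.66 m, giving peak height M/(n_e·A·√(4πDt)) = 17.9/(0.36 × 92.4 × 28.66) = 0.01878 kg/m³.
(x−vt)²/(4Dt) = (11.2)²/(4 × 0.0454 × 1440) = 0.4797; exp(−0.4797) = 0.6190.
C = 0.01878 × 0.6190 = 0.0116 kg/m³.

0.0116 kg/m³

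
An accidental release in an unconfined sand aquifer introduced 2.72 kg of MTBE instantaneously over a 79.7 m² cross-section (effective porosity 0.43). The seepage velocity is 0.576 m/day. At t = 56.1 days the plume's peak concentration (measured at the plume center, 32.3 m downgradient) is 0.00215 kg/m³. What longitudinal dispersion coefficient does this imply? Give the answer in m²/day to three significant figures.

At the plume center C_max = M/(n_e·A·√(4πDt)), so D = M²/(4πt·(n_e·A·C_max)²).
n_e·A·C_max = 0.43 × 79.7 × 0.00215 = 0.07368 kg/m.
D = 2.72²/(4π × 56.1 × 0.07368²) = 1.93 m²/day.

1.93 m²/day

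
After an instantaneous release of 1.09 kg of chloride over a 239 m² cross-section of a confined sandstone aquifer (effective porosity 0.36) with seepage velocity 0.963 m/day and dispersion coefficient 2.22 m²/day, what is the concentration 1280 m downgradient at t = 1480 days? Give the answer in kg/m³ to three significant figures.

For an instantaneous plane source, C(x,t) = M/(n_e·A·√(4πDt)) · exp(−(x−vt)²/(4Dt)), with n_e·A the pore (flow) area.
Plume center vt = 0.963 × 1480 = 1425.24 m, so the well at 1280 m is 145.24 m upgradient of the peak.
√(4πDt) = 203.2 m, giving peak height M/(n_e·A·√(4πDt)) = 1.09/(0.36 × 239 × 203.2) = 6.235e-05 kg/m³.
(x−vt)²/(4Dt) = (-145.24)²/(4 × 2.22 × 1480) = 1.605; exp(−1.605) = 0.2009.
C = 6.235e-05 × 0.2009 = 1.25e-05 kg/m³.

1.25e-05 kg/m³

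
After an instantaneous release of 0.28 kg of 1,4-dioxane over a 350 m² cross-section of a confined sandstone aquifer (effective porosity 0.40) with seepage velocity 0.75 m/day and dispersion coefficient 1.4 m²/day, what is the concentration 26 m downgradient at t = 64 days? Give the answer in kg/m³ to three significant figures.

1.54e-05 kg/m³

For an instantaneous plane source, C(x,t) = M/(n_e·A·√(4πDt)) · exp(−(x−vt)²/(4Dt)), with n_e·A the pore (flow) area.
Plume center vt = 0.75 × 64 = 48 m, so the well at 26 m is 22 m upgradient of the peak.
√(4πDt) = 33.56 m, giving peak height M/(n_e·A·√(4πDt)) = 0.28/(0.40 × 350 × 33.56) = 5.959e-05 kg/m³.
(x−vt)²/(4Dt) = (-22)²/(4 × 1.4 × 64) = 1.350; exp(−1.350) = 0.2592.
C = 5.959e-05 × 0.2592 = 1.54e-05 kg/m³.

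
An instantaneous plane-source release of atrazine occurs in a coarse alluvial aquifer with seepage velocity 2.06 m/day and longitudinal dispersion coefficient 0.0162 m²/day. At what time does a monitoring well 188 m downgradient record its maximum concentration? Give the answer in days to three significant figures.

91.3 days

For the 1D instantaneous-source solution, setting ∂C/∂t = 0 at fixed x gives v²t² + 2Dt − x² = 0, so t = (√(D² + v²x²) − D)/v².
√(D² + v²x²) = √(0.0162² + 2.06² × 188²) = 387.3; v² = 4.2436.
t = (387.3 − 0.0162)/4.2436 = 91.3 days (vs. the pure-advection estimate x/v = 91.3 d).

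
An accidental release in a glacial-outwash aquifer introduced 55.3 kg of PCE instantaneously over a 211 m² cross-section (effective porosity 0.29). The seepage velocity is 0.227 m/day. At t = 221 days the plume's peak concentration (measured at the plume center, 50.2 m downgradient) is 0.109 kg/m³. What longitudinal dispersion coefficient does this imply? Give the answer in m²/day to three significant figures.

At the plume center C_max = M/(n_e·A·√(4πDt)), so D = M²/(4πt·(n_e·A·C_max)²).
n_e·A·C_max = 0.29 × 211 × 0.109 = 6.670 kg/m.
D = 55.3²/(4π × 221 × 6.670²) = 0.0248 m²/day.

0.0248 m²/day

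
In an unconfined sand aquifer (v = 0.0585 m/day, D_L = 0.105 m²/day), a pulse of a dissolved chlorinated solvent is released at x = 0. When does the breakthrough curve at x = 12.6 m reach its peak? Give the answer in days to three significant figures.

For the 1D instantaneous-source solution, setting ∂C/∂t = 0 at fixed x gives v²t² + 2Dt − x² = 0, so t = (√(D² + v²x²) − D)/v².
√(D² + v²x²) = √(0.105² + 0.0585² × 12.6²) = 0.7445; v² = 0.00342225.
t = (0.7445 − 0.105)/0.00342225 = 187 days (vs. the pure-advection estimate x/v = 215 d).

187 days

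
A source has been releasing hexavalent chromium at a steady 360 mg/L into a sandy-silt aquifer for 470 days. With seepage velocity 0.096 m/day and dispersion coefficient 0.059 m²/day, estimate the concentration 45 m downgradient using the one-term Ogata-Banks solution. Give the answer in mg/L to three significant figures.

182 mg/L

For a continuous step input, C/C₀ ≈ ½·erfc((x−vt)/(2√(Dt))).
vt = 0.096 × 470 = 45.12 m and 2√(Dt) = 2√(0.059 × 470) = 10.53 m.
Argument (x−vt)/(2√(Dt)) = (45 − 45.12)/10.53 = -0.01140; ½·erfc(-0.01140) = 0.5064.
C = 360 × 0.5064 = 182 mg/L.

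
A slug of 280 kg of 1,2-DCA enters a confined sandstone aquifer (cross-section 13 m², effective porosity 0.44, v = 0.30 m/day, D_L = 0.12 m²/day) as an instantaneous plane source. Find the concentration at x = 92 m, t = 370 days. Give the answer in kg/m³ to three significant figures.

For an instantaneous plane source, C(x,t) = M/(n_e·A·√(4πDt)) · exp(−(x−vt)²/(4Dt)), with n_e·A the pore (flow) area.
Plume center vt = 0.30 × 370 = 111 m, so the well at 92 m is 19 m upgradient of the peak.
√(4πDt) = 23.62 m, giving peak height M/(n_e·A·√(4πDt)) = 280/(0.44 × 13 × 23.62) = 2.072 kg/m³.
(x−vt)²/(4Dt) = (-19)²/(4 × 0.12 × 370) = 2.033; exp(−2.033) = 0.1309.
C = 2.072 × 0.1309 = 0.271 kg/m³.

0.271 kg/m³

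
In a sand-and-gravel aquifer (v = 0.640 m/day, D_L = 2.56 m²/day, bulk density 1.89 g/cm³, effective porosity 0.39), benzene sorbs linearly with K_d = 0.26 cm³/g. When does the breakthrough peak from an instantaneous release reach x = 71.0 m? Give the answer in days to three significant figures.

237 days

Retardation factor R = 1 + ρ_b·K_d/n = 1 + 1.89 × 0.26/0.39 = 2.260.
Sorption retards both mechanisms: v_R = v/R = 0.2832 m/day, D_R = D/R = 1.133 m²/day.
Peak time from v_R²t² + 2D_R t − x² = 0: t = (√(D_R² + v_R²x²) − D_R)/v_R².
√(D_R² + v_R²x²) = √(1.133² + 0.2832² × 71.0²) = 20.14; v_R² = 0.08020.
t = (20.14 − 1.133)/0.08020 = 237 days.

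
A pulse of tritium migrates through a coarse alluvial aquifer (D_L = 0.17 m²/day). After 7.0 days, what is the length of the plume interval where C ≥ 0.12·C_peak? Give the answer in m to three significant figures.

6.35 m

The plume is Gaussian with σ = √(2Dt) = √(2 × 0.17 × 7.0) = 1.543 m.
C/C_peak = exp(−Δx²/(2σ²)) = 0.12 ⇒ Δx = σ·√(−2 ln 0.12) = 1.543 × 2.059 = 3.177 m.
Width = 2Δx = 6.35 m.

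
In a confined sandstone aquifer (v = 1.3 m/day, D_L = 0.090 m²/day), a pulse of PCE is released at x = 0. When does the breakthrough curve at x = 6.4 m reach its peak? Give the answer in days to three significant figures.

4.87 days

For the 1D instantaneous-source solution, setting ∂C/∂t = 0 at fixed x gives v²t² + 2Dt − x² = 0, so t = (√(D² + v²x²) − D)/v².
√(D² + v²x²) = √(0.090² + 1.3² × 6.4²) = 8.320; v² = 1.69.
t = (8.320 − 0.090)/1.69 = 4.87 days (vs. the pure-advection estimate x/v = 4.92 d).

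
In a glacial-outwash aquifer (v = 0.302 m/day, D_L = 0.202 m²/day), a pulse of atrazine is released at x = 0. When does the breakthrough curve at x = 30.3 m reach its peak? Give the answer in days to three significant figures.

For the 1D instantaneous-source solution, setting ∂C/∂t = 0 at fixed x gives v²t² + 2Dt − x² = 0, so t = (√(D² + v²x²) − D)/v².
√(D² + v²x²) = √(0.202² + 0.302² × 30.3²) = 9.153; v² = 0.091204.
t = (9.153 − 0.202)/0.091204 = 98.1 days (vs. the pure-advection estimate x/v = 100 d).

98.1 days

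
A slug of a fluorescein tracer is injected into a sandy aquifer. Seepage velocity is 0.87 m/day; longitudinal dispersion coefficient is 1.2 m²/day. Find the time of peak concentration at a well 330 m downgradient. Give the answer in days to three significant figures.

For the 1D instantaneous-source solution, setting ∂C/∂t = 0 at fixed x gives v²t² + 2Dt − x² = 0, so t = (√(D² + v²x²) − D)/v².
√(D² + v²x²) = √(1.2² + 0.87² × 330²) = 287.1; v² = 0.7569.
t = (287.1 − 1.2)/0.7569 = 378 days (vs. the pure-advection estimate x/v = 379 d).

378 days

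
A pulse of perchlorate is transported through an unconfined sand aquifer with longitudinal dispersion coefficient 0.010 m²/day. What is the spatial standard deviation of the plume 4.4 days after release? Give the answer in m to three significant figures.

0.297 m

Dispersive spreading gives a Gaussian with σ² = 2Dt; advection only shifts the center.
σ = √(2 × 0.010 × 4.4) = 0.297 m.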